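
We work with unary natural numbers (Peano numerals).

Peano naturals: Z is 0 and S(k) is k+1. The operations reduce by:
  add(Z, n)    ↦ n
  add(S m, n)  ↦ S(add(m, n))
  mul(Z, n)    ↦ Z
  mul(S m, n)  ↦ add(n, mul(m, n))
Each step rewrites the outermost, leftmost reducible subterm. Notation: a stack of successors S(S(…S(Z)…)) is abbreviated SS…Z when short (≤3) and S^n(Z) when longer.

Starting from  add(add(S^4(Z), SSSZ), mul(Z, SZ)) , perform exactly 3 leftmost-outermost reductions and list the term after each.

Answer: after 3 steps: S(add(S(add(SSZ, SSSZ)), mul(Z, SZ)))

Reduction:
  start: add(add(S^4(Z), SSSZ), mul(Z, SZ))
  [1] add(S(add(SSSZ, SSSZ)), mul(Z, SZ))
  [2] S(add(add(SSSZ, SSSZ), mul(Z, SZ)))
  [3] S(add(S(add(SSZ, SSSZ)), mul(Z, SZ)))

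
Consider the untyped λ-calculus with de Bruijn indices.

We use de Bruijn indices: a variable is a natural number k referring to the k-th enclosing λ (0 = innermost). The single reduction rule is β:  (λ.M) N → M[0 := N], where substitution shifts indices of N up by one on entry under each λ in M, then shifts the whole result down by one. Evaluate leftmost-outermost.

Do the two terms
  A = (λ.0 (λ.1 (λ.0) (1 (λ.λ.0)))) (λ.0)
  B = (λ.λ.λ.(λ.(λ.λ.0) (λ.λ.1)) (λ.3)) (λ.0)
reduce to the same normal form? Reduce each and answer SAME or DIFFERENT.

Term A:
  start: (λ.0 (λ.1 (λ.0) (1 (λ.λ.0)))) (λ.0)
  step 1: (λ.0) (λ.(λ.0) (λ.0) ((λ.0) (λ.λ.0)))
  step 2: λ.(λ.0) (λ.0) ((λ.0) (λ.λ.0))
  step 3: λ.(λ.0) ((λ.0) (λ.λ.0))
  step 4: λ.(λ.0) (λ.λ.0)
  step 5: λ.λ.λ.0

Term B:
  start: (λ.λ.λ.(λ.(λ.λ.0) (λ.λ.1)) (λ.3)) (λ.0)
  step 1: λ.λ.(λ.(λ.λ.0) (λ.λ.1)) (λ.λ.0)
  step 2: λ.λ.(λ.λ.0) (λ.λ.1)
  step 3: λ.λ.λ.0

Answer: SAME — A ⇓ λ.λ.λ.0, B ⇓ λ.λ.λ.0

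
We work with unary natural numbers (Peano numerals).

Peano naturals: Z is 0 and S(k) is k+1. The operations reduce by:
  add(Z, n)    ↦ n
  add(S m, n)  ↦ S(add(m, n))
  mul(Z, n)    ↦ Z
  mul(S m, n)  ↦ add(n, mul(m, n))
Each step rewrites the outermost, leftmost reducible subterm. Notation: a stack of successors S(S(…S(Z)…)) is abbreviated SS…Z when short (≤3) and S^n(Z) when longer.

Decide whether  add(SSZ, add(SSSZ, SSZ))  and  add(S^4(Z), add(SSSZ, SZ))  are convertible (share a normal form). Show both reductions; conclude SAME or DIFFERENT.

Answer: DIFFERENT — A ⇓ S^7(Z), B ⇓ S^8(Z)

Derivation:
Term A:
  start: add(SSZ, add(SSSZ, SSZ))
  →1  S(add(SZ, add(SSSZ, SSZ)))
  →2  S(S(add(Z, add(SSSZ, SSZ))))
  →3  S(S(add(SSSZ, SSZ)))
  →4  S(S(S(add(SSZ, SSZ))))
  →5  S(S(S(S(add(SZ, SSZ)))))
  →6  S(S(S(S(S(add(Z, SSZ))))))
  →7  S^7(Z)

Term B:
  start: add(S^4(Z), add(SSSZ, SZ))
  →1  S(add(SSSZ, add(SSSZ, SZ)))
  →2  S(S(add(SSZ, add(SSSZ, SZ))))
  →3  S(S(S(add(SZ, add(SSSZ, SZ)))))
  →4  S(S(S(S(add(Z, add(SSSZ, SZ))))))
  →5  S(S(S(S(add(SSSZ, SZ)))))
  →6  S(S(S(S(S(add(SSZ, SZ))))))
  →7  S(S(S(S(S(S(add(SZ, SZ)))))))
  →8  S(S(S(S(S(S(S(add(Z, SZ))))))))
  →9  S^8(Z)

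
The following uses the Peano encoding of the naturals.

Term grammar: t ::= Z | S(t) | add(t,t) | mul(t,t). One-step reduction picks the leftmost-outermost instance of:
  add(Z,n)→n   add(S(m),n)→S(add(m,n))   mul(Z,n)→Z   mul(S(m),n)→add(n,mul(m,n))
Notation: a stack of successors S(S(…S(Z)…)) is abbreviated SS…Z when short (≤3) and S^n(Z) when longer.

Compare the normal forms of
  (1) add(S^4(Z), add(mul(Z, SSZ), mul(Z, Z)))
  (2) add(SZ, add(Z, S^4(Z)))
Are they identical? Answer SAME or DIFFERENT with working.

Answer: DIFFERENT — A ⇓ S^4(Z), B ⇓ S^5(Z)

Working:
Term A:
  start: add(S^4(Z), add(mul(Z, SSZ), mul(Z, Z)))
  [1] S(add(SSSZ, add(mul(Z, SSZ), mul(Z, Z))))
  [2] S(S(add(SSZ, add(mul(Z, SSZ), mul(Z, Z)))))
  [3] S(S(S(add(SZ, add(mul(Z, SSZ), mul(Z, Z))))))
  [4] S(S(S(S(add(Z, add(mul(Z, SSZ), mul(Z, Z)))))))
  [5] S(S(S(S(add(mul(Z, SSZ), mul(Z, Z))))))
  [6] S(S(S(S(add(Z, mul(Z, Z))))))
  [7] S(S(S(S(mul(Z, Z)))))
  [8] S^4(Z)

Term B:
  start: add(SZ, add(Z, S^4(Z)))
  [1] S(add(Z, add(Z, S^4(Z))))
  [2] S(add(Z, S^4(Z)))
  [3] S^5(Z)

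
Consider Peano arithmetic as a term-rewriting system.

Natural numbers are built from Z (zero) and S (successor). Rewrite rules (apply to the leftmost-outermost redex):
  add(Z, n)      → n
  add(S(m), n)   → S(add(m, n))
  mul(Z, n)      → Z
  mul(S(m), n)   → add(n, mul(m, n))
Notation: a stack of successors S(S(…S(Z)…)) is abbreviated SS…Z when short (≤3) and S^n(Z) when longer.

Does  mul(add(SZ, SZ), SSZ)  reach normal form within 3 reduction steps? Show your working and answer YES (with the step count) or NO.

  start: mul(add(SZ, SZ), SSZ)
  step 1: mul(S(add(Z, SZ)), SSZ)
  step 2: add(SSZ, mul(add(Z, SZ), SSZ))
  step 3: S(add(SZ, mul(add(Z, SZ), SSZ)))

Answer: NO — after 3 steps the term is S(add(SZ, mul(add(Z, SZ), SSZ))), not yet normal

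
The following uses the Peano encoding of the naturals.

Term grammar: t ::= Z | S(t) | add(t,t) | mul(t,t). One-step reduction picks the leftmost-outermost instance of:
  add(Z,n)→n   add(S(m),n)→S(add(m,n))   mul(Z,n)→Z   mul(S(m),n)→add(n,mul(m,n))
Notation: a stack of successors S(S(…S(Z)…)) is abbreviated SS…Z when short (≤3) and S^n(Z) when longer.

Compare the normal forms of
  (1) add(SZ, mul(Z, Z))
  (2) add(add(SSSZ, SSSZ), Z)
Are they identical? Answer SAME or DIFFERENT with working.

Answer: DIFFERENT — A ⇓ SZ, B ⇓ S^6(Z)

Reduction:
Term A:
  start: add(SZ, mul(Z, Z))
  [1] S(add(Z, mul(Z, Z)))
  [2] S(mul(Z, Z))
  [3] SZ

Term B:
  start: add(add(SSSZ, SSSZ), Z)
  [1] add(S(add(SSZ, SSSZ)), Z)
  [2] S(add(add(SSZ, SSSZ), Z))
  [3] S(add(S(add(SZ, SSSZ)), Z))
  [4] S(S(add(add(SZ, SSSZ), Z)))
  [5] S(S(add(S(add(Z, SSSZ)), Z)))
  [6] S(S(S(add(add(Z, SSSZ), Z))))
  [7] S(S(S(add(SSSZ, Z))))
  [8] S(S(S(S(add(SSZ, Z)))))
  [9] S(S(S(S(S(add(SZ, Z))))))
  [10] S(S(S(S(S(S(add(Z, Z)))))))
  [11] S^6(Z)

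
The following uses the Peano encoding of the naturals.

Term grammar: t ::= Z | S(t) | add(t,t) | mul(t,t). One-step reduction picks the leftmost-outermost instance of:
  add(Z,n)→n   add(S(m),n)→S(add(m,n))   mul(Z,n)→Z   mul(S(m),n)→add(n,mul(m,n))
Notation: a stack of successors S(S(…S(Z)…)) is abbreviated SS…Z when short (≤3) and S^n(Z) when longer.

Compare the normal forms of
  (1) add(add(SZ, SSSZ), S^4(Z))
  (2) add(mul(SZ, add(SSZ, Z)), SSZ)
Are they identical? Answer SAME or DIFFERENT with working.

Term A:
  start: add(add(SZ, SSSZ), S^4(Z))
  [1] add(S(add(Z, SSSZ)), S^4(Z))
  [2] S(add(add(Z, SSSZ), S^4(Z)))
  [3] S(add(SSSZ, S^4(Z)))
  [4] S(S(add(SSZ, S^4(Z))))
  [5] S(S(S(add(SZ, S^4(Z)))))
  [6] S(S(S(S(add(Z, S^4(Z))))))
  [7] S^8(Z)

Term B:
  start: add(mul(SZ, add(SSZ, Z)), SSZ)
  [1] add(add(add(SSZ, Z), mul(Z, add(SSZ, Z))), SSZ)
  [2] add(add(S(add(SZ, Z)), mul(Z, add(SSZ, Z))), SSZ)
  [3] add(S(add(add(SZ, Z), mul(Z, add(SSZ, Z)))), SSZ)
  [4] S(add(add(add(SZ, Z), mul(Z, add(SSZ, Z))), SSZ))
  [5] S(add(add(S(add(Z, Z)), mul(Z, add(SSZ, Z))), SSZ))
  [6] S(add(S(add(add(Z, Z), mul(Z, add(SSZ, Z)))), SSZ))
  [7] S(S(add(add(add(Z, Z), mul(Z, add(SSZ, Z))), SSZ)))
  [8] S(S(add(add(Z, mul(Z, add(SSZ, Z))), SSZ)))
  [9] S(S(add(mul(Z, add(SSZ, Z)), SSZ)))
  [10] S(S(add(Z, SSZ)))
  [11] S^4(Z)

Answer: DIFFERENT — A ⇓ S^8(Z), B ⇓ S^4(Z)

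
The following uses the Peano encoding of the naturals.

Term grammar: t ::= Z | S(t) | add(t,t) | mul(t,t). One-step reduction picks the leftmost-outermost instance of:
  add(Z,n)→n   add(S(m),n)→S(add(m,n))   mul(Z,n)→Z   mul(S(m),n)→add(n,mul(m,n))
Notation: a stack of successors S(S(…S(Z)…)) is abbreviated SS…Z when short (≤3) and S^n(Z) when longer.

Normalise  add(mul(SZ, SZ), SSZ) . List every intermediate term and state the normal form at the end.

  start: add(mul(SZ, SZ), SSZ)
  [1] add(add(SZ, mul(Z, SZ)), SSZ)
  [2] add(S(add(Z, mul(Z, SZ))), SSZ)
  [3] S(add(add(Z, mul(Z, SZ)), SSZ))
  [4] S(add(mul(Z, SZ), SSZ))
  [5] S(add(Z, SSZ))
  [6] SSSZ

Answer: normal form = SSSZ  (in 6 steps)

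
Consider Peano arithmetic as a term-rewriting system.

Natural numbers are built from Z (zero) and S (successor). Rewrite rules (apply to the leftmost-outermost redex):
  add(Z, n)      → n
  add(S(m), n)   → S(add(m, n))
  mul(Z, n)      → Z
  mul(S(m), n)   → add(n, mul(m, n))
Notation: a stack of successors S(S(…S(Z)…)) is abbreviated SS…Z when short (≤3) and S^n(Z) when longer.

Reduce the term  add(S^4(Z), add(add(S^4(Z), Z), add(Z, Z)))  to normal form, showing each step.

Answer: normal form = S^8(Z)  (in 16 steps)

Working:
  start: add(S^4(Z), add(add(S^4(Z), Z), add(Z, Z)))
  →1  S(add(SSSZ, add(add(S^4(Z), Z), add(Z, Z))))
  →2  S(S(add(SSZ, add(add(S^4(Z), Z), add(Z, Z)))))
  →3  S(S(S(add(SZ, add(add(S^4(Z), Z), add(Z, Z))))))
  →4  S(S(S(S(add(Z, add(add(S^4(Z), Z), add(Z, Z)))))))
  →5  S(S(S(S(add(add(S^4(Z), Z), add(Z, Z))))))
  →6  S(S(S(S(add(S(add(SSSZ, Z)), add(Z, Z))))))
  →7  S(S(S(S(S(add(add(SSSZ, Z), add(Z, Z)))))))
  →8  S(S(S(S(S(add(S(add(SSZ, Z)), add(Z, Z)))))))
  →9  S(S(S(S(S(S(add(add(SSZ, Z), add(Z, Z))))))))
  →10  S(S(S(S(S(S(add(S(add(SZ, Z)), add(Z, Z))))))))
  →11  S(S(S(S(S(S(S(add(add(SZ, Z), add(Z, Z)))))))))
  →12  S(S(S(S(S(S(S(add(S(add(Z, Z)), add(Z, Z)))))))))
  →13  S(S(S(S(S(S(S(S(add(add(Z, Z), add(Z, Z))))))))))
  →14  S(S(S(S(S(S(S(S(add(Z, add(Z, Z))))))))))
  →15  S(S(S(S(S(S(S(S(add(Z, Z)))))))))
  →16  S^8(Z)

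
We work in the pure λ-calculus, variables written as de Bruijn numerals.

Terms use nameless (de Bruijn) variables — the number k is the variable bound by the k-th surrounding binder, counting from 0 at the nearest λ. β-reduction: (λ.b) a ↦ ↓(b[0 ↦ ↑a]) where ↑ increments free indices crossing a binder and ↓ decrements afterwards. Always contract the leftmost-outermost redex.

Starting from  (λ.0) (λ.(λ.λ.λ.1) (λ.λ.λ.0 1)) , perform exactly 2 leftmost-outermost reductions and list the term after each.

Answer: after 2 steps: λ.λ.λ.1

Working:
  start: (λ.0) (λ.(λ.λ.λ.1) (λ.λ.λ.0 1))
  [1] λ.(λ.λ.λ.1) (λ.λ.λ.0 1)
  [2] λ.λ.λ.1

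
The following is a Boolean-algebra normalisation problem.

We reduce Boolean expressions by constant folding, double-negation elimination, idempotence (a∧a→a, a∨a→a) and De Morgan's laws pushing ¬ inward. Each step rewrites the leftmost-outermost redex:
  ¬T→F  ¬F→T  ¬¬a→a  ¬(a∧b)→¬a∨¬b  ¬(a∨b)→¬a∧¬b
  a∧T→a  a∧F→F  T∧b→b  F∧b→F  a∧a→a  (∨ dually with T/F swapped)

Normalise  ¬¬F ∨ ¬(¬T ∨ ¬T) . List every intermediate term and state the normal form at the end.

  start: ¬¬F ∨ ¬(¬T ∨ ¬T)
  [1] F ∨ ¬(¬T ∨ ¬T)
  [2] ¬(¬T ∨ ¬T)
  [3] ¬¬T ∧ ¬¬T
  [4] ¬¬T
  [5] T

Answer: normal form = T  (in 5 steps)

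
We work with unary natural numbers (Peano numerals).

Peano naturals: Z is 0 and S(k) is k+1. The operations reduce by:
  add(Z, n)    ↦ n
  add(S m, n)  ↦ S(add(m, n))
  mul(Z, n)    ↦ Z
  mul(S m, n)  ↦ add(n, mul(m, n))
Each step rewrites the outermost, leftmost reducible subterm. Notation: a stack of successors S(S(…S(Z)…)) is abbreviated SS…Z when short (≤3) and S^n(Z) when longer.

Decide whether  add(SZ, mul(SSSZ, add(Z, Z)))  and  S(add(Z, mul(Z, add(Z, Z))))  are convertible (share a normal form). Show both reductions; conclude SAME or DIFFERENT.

Answer: SAME — A ⇓ SZ, B ⇓ SZ

Working:
Term A:
  start: add(SZ, mul(SSSZ, add(Z, Z)))
  step 1: S(add(Z, mul(SSSZ, add(Z, Z))))
  step 2: S(mul(SSSZ, add(Z, Z)))
  step 3: S(add(add(Z, Z), mul(SSZ, add(Z, Z))))
  step 4: S(add(Z, mul(SSZ, add(Z, Z))))
  step 5: S(mul(SSZ, add(Z, Z)))
  step 6: S(add(add(Z, Z), mul(SZ, add(Z, Z))))
  step 7: S(add(Z, mul(SZ, add(Z, Z))))
  step 8: S(mul(SZ, add(Z, Z)))
  step 9: S(add(add(Z, Z), mul(Z, add(Z, Z))))
  step 10: S(add(Z, mul(Z, add(Z, Z))))
  step 11: S(mul(Z, add(Z, Z)))
  step 12: SZ

Term B:
  start: S(add(Z, mul(Z, add(Z, Z))))
  step 1: S(mul(Z, add(Z, Z)))
  step 2: SZ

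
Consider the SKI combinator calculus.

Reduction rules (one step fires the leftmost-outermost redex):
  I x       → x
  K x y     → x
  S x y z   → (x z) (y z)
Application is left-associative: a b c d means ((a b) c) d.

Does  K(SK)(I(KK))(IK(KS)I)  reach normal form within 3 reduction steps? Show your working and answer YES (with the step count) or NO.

  start: K(SK)(I(KK))(IK(KS)I)
  →1  SK(IK(KS)I)
  →2  SK(K(KS)I)
  →3  SK(KS)

Answer: YES — reaches normal form SK(KS) in 3 ≤ 3 steps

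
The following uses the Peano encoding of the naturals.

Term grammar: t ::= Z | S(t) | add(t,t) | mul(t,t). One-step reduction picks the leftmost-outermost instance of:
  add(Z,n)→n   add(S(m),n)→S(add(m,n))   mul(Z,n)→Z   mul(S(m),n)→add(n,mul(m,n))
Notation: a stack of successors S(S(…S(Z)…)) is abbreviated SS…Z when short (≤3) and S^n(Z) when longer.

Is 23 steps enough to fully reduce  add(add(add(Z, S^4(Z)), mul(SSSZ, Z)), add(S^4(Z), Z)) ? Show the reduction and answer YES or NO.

  start: add(add(add(Z, S^4(Z)), mul(SSSZ, Z)), add(S^4(Z), Z))
  →1  add(add(S^4(Z), mul(SSSZ, Z)), add(S^4(Z), Z))
  →2  add(S(add(SSSZ, mul(SSSZ, Z))), add(S^4(Z), Z))
  →3  S(add(add(SSSZ, mul(SSSZ, Z)), add(S^4(Z), Z)))
  →4  S(add(S(add(SSZ, mul(SSSZ, Z))), add(S^4(Z), Z)))
  →5  S(S(add(add(SSZ, mul(SSSZ, Z)), add(S^4(Z), Z))))
  →6  S(S(add(S(add(SZ, mul(SSSZ, Z))), add(S^4(Z), Z))))
  →7  S(S(S(add(add(SZ, mul(SSSZ, Z)), add(S^4(Z), Z)))))
  →8  S(S(S(add(S(add(Z, mul(SSSZ, Z))), add(S^4(Z), Z)))))
  →9  S(S(S(S(add(add(Z, mul(SSSZ, Z)), add(S^4(Z), Z))))))
  →10  S(S(S(S(add(mul(SSSZ, Z), add(S^4(Z), Z))))))
  →11  S(S(S(S(add(add(Z, mul(SSZ, Z)), add(S^4(Z), Z))))))
  →12  S(S(S(S(add(mul(SSZ, Z), add(S^4(Z), Z))))))
  →13  S(S(S(S(add(add(Z, mul(SZ, Z)), add(S^4(Z), Z))))))
  →14  S(S(S(S(add(mul(SZ, Z), add(S^4(Z), Z))))))
  →15  S(S(S(S(add(add(Z, mul(Z, Z)), add(S^4(Z), Z))))))
  →16  S(S(S(S(add(mul(Z, Z), add(S^4(Z), Z))))))
  →17  S(S(S(S(add(Z, add(S^4(Z), Z))))))
  →18  S(S(S(S(add(S^4(Z), Z)))))
  →19  S(S(S(S(S(add(SSSZ, Z))))))
  →20  S(S(S(S(S(S(add(SSZ, Z)))))))
  →21  S(S(S(S(S(S(S(add(SZ, Z))))))))
  →22  S(S(S(S(S(S(S(S(add(Z, Z)))))))))
  →23  S^8(Z)

Answer: YES — reaches normal form S^8(Z) in 23 ≤ 23 steps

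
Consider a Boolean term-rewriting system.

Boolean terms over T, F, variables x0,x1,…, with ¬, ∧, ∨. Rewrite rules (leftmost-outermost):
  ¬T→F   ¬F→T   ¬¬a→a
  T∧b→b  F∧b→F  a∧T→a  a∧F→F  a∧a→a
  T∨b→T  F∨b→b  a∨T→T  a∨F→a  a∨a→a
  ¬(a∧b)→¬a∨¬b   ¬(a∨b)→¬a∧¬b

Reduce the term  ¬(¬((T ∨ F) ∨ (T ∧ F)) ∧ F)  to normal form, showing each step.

  start: ¬(¬((T ∨ F) ∨ (T ∧ F)) ∧ F)
  step 1: ¬¬((T ∨ F) ∨ (T ∧ F)) ∨ ¬F
  step 2: ((T ∨ F) ∨ (T ∧ F)) ∨ ¬F
  step 3: (T ∨ (T ∧ F)) ∨ ¬F
  step 4: T ∨ ¬F
  step 5: T

Answer: normal form = T  (in 5 steps)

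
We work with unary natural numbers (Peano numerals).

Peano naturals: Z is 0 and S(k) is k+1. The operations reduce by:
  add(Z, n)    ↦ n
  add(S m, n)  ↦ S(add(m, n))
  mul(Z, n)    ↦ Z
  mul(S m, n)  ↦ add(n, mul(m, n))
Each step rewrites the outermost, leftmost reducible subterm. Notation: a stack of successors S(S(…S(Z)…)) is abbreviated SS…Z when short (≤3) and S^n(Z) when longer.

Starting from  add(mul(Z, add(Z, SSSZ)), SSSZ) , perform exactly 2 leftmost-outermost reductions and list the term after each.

Answer: after 2 steps: SSSZ

Working:
  start: add(mul(Z, add(Z, SSSZ)), SSSZ)
  step 1: add(Z, SSSZ)
  step 2: SSSZ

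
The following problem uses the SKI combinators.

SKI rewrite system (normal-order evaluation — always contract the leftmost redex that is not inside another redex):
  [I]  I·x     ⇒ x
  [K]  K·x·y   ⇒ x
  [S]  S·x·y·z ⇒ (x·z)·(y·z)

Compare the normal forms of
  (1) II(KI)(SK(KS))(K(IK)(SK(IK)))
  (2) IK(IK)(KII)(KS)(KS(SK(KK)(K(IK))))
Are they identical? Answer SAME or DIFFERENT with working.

Answer: DIFFERENT — A ⇓ K, B ⇓ KS

Reduction:
Term A:
  start: II(KI)(SK(KS))(K(IK)(SK(IK)))
  [1] I(KI)(SK(KS))(K(IK)(SK(IK)))
  [2] KI(SK(KS))(K(IK)(SK(IK)))
  [3] I(K(IK)(SK(IK)))
  [4] K(IK)(SK(IK))
  [5] IK
  [6] K

Term B:
  start: IK(IK)(KII)(KS)(KS(SK(KK)(K(IK))))
  [1] K(IK)(KII)(KS)(KS(SK(KK)(K(IK))))
  [2] IK(KS)(KS(SK(KK)(K(IK))))
  [3] K(KS)(KS(SK(KK)(K(IK))))
  [4] KS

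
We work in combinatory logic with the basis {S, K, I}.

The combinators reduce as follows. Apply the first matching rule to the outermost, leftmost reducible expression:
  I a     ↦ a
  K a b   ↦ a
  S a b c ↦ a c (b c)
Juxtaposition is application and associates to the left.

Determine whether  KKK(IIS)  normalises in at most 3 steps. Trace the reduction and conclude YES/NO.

Answer: YES — reaches normal form KS in 3 ≤ 3 steps

Reduction:
  start: KKK(IIS)
  [1] K(IIS)
  [2] K(IS)
  [3] KS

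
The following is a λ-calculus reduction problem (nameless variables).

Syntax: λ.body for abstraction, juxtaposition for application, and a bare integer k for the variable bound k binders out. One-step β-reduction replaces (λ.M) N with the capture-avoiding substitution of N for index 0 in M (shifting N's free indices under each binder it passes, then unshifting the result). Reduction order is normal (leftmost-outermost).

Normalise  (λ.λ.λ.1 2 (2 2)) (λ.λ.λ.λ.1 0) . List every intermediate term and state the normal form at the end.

Answer: normal form = λ.λ.1 (λ.λ.λ.λ.1 0) (λ.λ.λ.1 0)  (in 2 steps)

Working:
  start: (λ.λ.λ.1 2 (2 2)) (λ.λ.λ.λ.1 0)
  [1] λ.λ.1 (λ.λ.λ.λ.1 0) ((λ.λ.λ.λ.1 0) (λ.λ.λ.λ.1 0))
  [2] λ.λ.1 (λ.λ.λ.λ.1 0) (λ.λ.λ.1 0)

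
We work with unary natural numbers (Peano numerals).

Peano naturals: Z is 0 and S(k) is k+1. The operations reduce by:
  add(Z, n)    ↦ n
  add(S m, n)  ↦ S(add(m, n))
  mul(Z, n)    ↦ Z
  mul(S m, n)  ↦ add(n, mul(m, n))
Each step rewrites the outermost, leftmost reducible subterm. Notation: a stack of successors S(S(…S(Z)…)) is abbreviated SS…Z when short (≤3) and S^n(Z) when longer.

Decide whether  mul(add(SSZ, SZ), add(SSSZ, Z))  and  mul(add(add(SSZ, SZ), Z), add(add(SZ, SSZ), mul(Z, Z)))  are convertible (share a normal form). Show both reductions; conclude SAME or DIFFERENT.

Answer: SAME — A ⇓ S^9(Z), B ⇓ S^9(Z)

Reduction:
Term A:
  start: mul(add(SSZ, SZ), add(SSSZ, Z))
  step 1: mul(S(add(SZ, SZ)), add(SSSZ, Z))
  step 2: add(add(SSSZ, Z), mul(add(SZ, SZ), add(SSSZ, Z)))
  step 3: add(S(add(SSZ, Z)), mul(add(SZ, SZ), add(SSSZ, Z)))
  step 4: S(add(add(SSZ, Z), mul(add(SZ, SZ), add(SSSZ, Z))))
  step 5: S(add(S(add(SZ, Z)), mul(add(SZ, SZ), add(SSSZ, Z))))
  step 6: S(S(add(add(SZ, Z), mul(add(SZ, SZ), add(SSSZ, Z)))))
  step 7: S(S(add(S(add(Z, Z)), mul(add(SZ, SZ), add(SSSZ, Z)))))
  step 8: S(S(S(add(add(Z, Z), mul(add(SZ, SZ), add(SSSZ, Z))))))
  step 9: S(S(S(add(Z, mul(add(SZ, SZ), add(SSSZ, Z))))))
  step 10: S(S(S(mul(add(SZ, SZ), add(SSSZ, Z)))))
  step 11: S(S(S(mul(S(add(Z, SZ)), add(SSSZ, Z)))))
  step 12: S(S(S(add(add(SSSZ, Z), mul(add(Z, SZ), add(SSSZ, Z))))))
  step 13: S(S(S(add(S(add(SSZ, Z)), mul(add(Z, SZ), add(SSSZ, Z))))))
  step 14: S(S(S(S(add(add(SSZ, Z), mul(add(Z, SZ), add(SSSZ, Z)))))))
  step 15: S(S(S(S(add(S(add(SZ, Z)), mul(add(Z, SZ), add(SSSZ, Z)))))))
  step 16: S(S(S(S(S(add(add(SZ, Z), mul(add(Z, SZ), add(SSSZ, Z))))))))
  step 17: S(S(S(S(S(add(S(add(Z, Z)), mul(add(Z, SZ), add(SSSZ, Z))))))))
  step 18: S(S(S(S(S(S(add(add(Z, Z), mul(add(Z, SZ), add(SSSZ, Z)))))))))
  step 19: S(S(S(S(S(S(add(Z, mul(add(Z, SZ), add(SSSZ, Z)))))))))
  step 20: S(S(S(S(S(S(mul(add(Z, SZ), add(SSSZ, Z))))))))
  step 21: S(S(S(S(S(S(mul(SZ, add(SSSZ, Z))))))))
  step 22: S(S(S(S(S(S(add(add(SSSZ, Z), mul(Z, add(SSSZ, Z)))))))))
  step 23: S(S(S(S(S(S(add(S(add(SSZ, Z)), mul(Z, add(SSSZ, Z)))))))))
  step 24: S(S(S(S(S(S(S(add(add(SSZ, Z), mul(Z, add(SSSZ, Z))))))))))
  step 25: S(S(S(S(S(S(S(add(S(add(SZ, Z)), mul(Z, add(SSSZ, Z))))))))))
  step 26: S(S(S(S(S(S(S(S(add(add(SZ, Z), mul(Z, add(SSSZ, Z)))))))))))
  step 27: S(S(S(S(S(S(S(S(add(S(add(Z, Z)), mul(Z, add(SSSZ, Z)))))))))))
  step 28: S(S(S(S(S(S(S(S(S(add(add(Z, Z), mul(Z, add(SSSZ, Z))))))))))))
  step 29: S(S(S(S(S(S(S(S(S(add(Z, mul(Z, add(SSSZ, Z))))))))))))
  step 30: S(S(S(S(S(S(S(S(S(mul(Z, add(SSSZ, Z)))))))))))
  step 31: S^9(Z)

Term B:
  start: mul(add(add(SSZ, SZ), Z), add(add(SZ, SSZ), mul(Z, Z)))
  step 1: mul(add(S(add(SZ, SZ)), Z), add(add(SZ, SSZ), mul(Z, Z)))
  step 2: mul(S(add(add(SZ, SZ), Z)), add(add(SZ, SSZ), mul(Z, Z)))
  step 3: add(add(add(SZ, SSZ), mul(Z, Z)), mul(add(add(SZ, SZ), Z), add(add(SZ, SSZ), mul(Z, Z))))
  step 4: add(add(S(add(Z, SSZ)), mul(Z, Z)), mul(add(add(SZ, SZ), Z), add(add(SZ, SSZ), mul(Z, Z))))
  step 5: add(S(add(add(Z, SSZ), mul(Z, Z))), mul(add(add(SZ, SZ), Z), add(add(SZ, SSZ), mul(Z, Z))))
  step 6: S(add(add(add(Z, SSZ), mul(Z, Z)), mul(add(add(SZ, SZ), Z), add(add(SZ, SSZ), mul(Z, Z)))))
  step 7: S(add(add(SSZ, mul(Z, Z)), mul(add(add(SZ, SZ), Z), add(add(SZ, SSZ), mul(Z, Z)))))
  step 8: S(add(S(add(SZ, mul(Z, Z))), mul(add(add(SZ, SZ), Z), add(add(SZ, SSZ), mul(Z, Z)))))
  step 9: S(S(add(add(SZ, mul(Z, Z)), mul(add(add(SZ, SZ), Z), add(add(SZ, SSZ), mul(Z, Z))))))
  step 10: S(S(add(S(add(Z, mul(Z, Z))), mul(add(add(SZ, SZ), Z), add(add(SZ, SSZ), mul(Z, Z))))))
  step 11: S(S(S(add(add(Z, mul(Z, Z)), mul(add(add(SZ, SZ), Z), add(add(SZ, SSZ), mul(Z, Z)))))))
  step 12: S(S(S(add(mul(Z, Z), mul(add(add(SZ, SZ), Z), add(add(SZ, SSZ), mul(Z, Z)))))))
  step 13: S(S(S(add(Z, mul(add(add(SZ, SZ), Z), add(add(SZ, SSZ), mul(Z, Z)))))))
  step 14: S(S(S(mul(add(add(SZ, SZ), Z), add(add(SZ, SSZ), mul(Z, Z))))))
  step 15: S(S(S(mul(add(S(add(Z, SZ)), Z), add(add(SZ, SSZ), mul(Z, Z))))))
  step 16: S(S(S(mul(S(add(add(Z, SZ), Z)), add(add(SZ, SSZ), mul(Z, Z))))))
  step 17: S(S(S(add(add(add(SZ, SSZ), mul(Z, Z)), mul(add(add(Z, SZ), Z), add(add(SZ, SSZ), mul(Z, Z)))))))
  step 18: S(S(S(add(add(S(add(Z, SSZ)), mul(Z, Z)), mul(add(add(Z, SZ), Z), add(add(SZ, SSZ), mul(Z, Z)))))))
  step 19: S(S(S(add(S(add(add(Z, SSZ), mul(Z, Z))), mul(add(add(Z, SZ), Z), add(add(SZ, SSZ), mul(Z, Z)))))))
  step 20: S(S(S(S(add(add(add(Z, SSZ), mul(Z, Z)), mul(add(add(Z, SZ), Z), add(add(SZ, SSZ), mul(Z, Z))))))))
  step 21: S(S(S(S(add(add(SSZ, mul(Z, Z)), mul(add(add(Z, SZ), Z), add(add(SZ, SSZ), mul(Z, Z))))))))
  step 22: S(S(S(S(add(S(add(SZ, mul(Z, Z))), mul(add(add(Z, SZ), Z), add(add(SZ, SSZ), mul(Z, Z))))))))
  step 23: S(S(S(S(S(add(add(SZ, mul(Z, Z)), mul(add(add(Z, SZ), Z), add(add(SZ, SSZ), mul(Z, Z)))))))))
  step 24: S(S(S(S(S(add(S(add(Z, mul(Z, Z))), mul(add(add(Z, SZ), Z), add(add(SZ, SSZ), mul(Z, Z)))))))))
  step 25: S(S(S(S(S(S(add(add(Z, mul(Z, Z)), mul(add(add(Z, SZ), Z), add(add(SZ, SSZ), mul(Z, Z))))))))))
  step 26: S(S(S(S(S(S(add(mul(Z, Z), mul(add(add(Z, SZ), Z), add(add(SZ, SSZ), mul(Z, Z))))))))))
  step 27: S(S(S(S(S(S(add(Z, mul(add(add(Z, SZ), Z), add(add(SZ, SSZ), mul(Z, Z))))))))))
  step 28: S(S(S(S(S(S(mul(add(add(Z, SZ), Z), add(add(SZ, SSZ), mul(Z, Z)))))))))
  step 29: S(S(S(S(S(S(mul(add(SZ, Z), add(add(SZ, SSZ), mul(Z, Z)))))))))
  step 30: S(S(S(S(S(S(mul(S(add(Z, Z)), add(add(SZ, SSZ), mul(Z, Z)))))))))
  step 31: S(S(S(S(S(S(add(add(add(SZ, SSZ), mul(Z, Z)), mul(add(Z, Z), add(add(SZ, SSZ), mul(Z, Z))))))))))
  step 32: S(S(S(S(S(S(add(add(S(add(Z, SSZ)), mul(Z, Z)), mul(add(Z, Z), add(add(SZ, SSZ), mul(Z, Z))))))))))
  step 33: S(S(S(S(S(S(add(S(add(add(Z, SSZ), mul(Z, Z))), mul(add(Z, Z), add(add(SZ, SSZ), mul(Z, Z))))))))))
  step 34: S(S(S(S(S(S(S(add(add(add(Z, SSZ), mul(Z, Z)), mul(add(Z, Z), add(add(SZ, SSZ), mul(Z, Z)))))))))))
  step 35: S(S(S(S(S(S(S(add(add(SSZ, mul(Z, Z)), mul(add(Z, Z), add(add(SZ, SSZ), mul(Z, Z)))))))))))
  step 36: S(S(S(S(S(S(S(add(S(add(SZ, mul(Z, Z))), mul(add(Z, Z), add(add(SZ, SSZ), mul(Z, Z)))))))))))
  step 37: S(S(S(S(S(S(S(S(add(add(SZ, mul(Z, Z)), mul(add(Z, Z), add(add(SZ, SSZ), mul(Z, Z))))))))))))
  step 38: S(S(S(S(S(S(S(S(add(S(add(Z, mul(Z, Z))), mul(add(Z, Z), add(add(SZ, SSZ), mul(Z, Z))))))))))))
  step 39: S(S(S(S(S(S(S(S(S(add(add(Z, mul(Z, Z)), mul(add(Z, Z), add(add(SZ, SSZ), mul(Z, Z)))))))))))))
  step 40: S(S(S(S(S(S(S(S(S(add(mul(Z, Z), mul(add(Z, Z), add(add(SZ, SSZ), mul(Z, Z)))))))))))))
  step 41: S(S(S(S(S(S(S(S(S(add(Z, mul(add(Z, Z), add(add(SZ, SSZ), mul(Z, Z)))))))))))))
  step 42: S(S(S(S(S(S(S(S(S(mul(add(Z, Z), add(add(SZ, SSZ), mul(Z, Z))))))))))))
  step 43: S(S(S(S(S(S(S(S(S(mul(Z, add(add(SZ, SSZ), mul(Z, Z))))))))))))
  step 44: S^9(Z)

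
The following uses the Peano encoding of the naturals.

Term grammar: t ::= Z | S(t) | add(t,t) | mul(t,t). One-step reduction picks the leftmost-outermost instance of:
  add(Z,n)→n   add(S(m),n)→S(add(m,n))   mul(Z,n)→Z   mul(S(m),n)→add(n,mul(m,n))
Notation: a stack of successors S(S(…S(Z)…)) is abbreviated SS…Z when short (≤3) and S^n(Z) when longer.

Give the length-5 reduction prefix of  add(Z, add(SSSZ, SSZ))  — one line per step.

  start: add(Z, add(SSSZ, SSZ))
  step 1: add(SSSZ, SSZ)
  step 2: S(add(SSZ, SSZ))
  step 3: S(S(add(SZ, SSZ)))
  step 4: S(S(S(add(Z, SSZ))))
  step 5: S^5(Z)

Answer: after 5 steps: S^5(Z)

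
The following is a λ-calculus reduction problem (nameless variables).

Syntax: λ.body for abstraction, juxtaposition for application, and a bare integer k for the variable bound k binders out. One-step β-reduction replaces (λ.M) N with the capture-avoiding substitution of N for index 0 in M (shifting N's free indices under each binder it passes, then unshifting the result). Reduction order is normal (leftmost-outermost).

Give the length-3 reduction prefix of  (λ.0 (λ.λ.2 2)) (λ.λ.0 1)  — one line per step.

Answer: after 3 steps: λ.0 (λ.λ.λ.0 (λ.λ.0 1))

Derivation:
  start: (λ.0 (λ.λ.2 2)) (λ.λ.0 1)
  [1] (λ.λ.0 1) (λ.λ.(λ.λ.0 1) (λ.λ.0 1))
  [2] λ.0 (λ.λ.(λ.λ.0 1) (λ.λ.0 1))
  [3] λ.0 (λ.λ.λ.0 (λ.λ.0 1))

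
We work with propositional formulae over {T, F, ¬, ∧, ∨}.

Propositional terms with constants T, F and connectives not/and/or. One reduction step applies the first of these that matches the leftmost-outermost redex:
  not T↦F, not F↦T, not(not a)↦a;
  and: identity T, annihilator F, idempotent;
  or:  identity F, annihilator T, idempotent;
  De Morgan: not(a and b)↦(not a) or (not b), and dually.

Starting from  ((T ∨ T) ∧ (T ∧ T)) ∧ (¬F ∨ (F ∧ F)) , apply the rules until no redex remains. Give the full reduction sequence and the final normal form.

  start: ((T ∨ T) ∧ (T ∧ T)) ∧ (¬F ∨ (F ∧ F))
  →1  (T ∧ (T ∧ T)) ∧ (¬F ∨ (F ∧ F))
  →2  (T ∧ T) ∧ (¬F ∨ (F ∧ F))
  →3  T ∧ (¬F ∨ (F ∧ F))
  →4  ¬F ∨ (F ∧ F)
  →5  T ∨ (F ∧ F)
  →6  T

Answer: normal form = T  (in 6 steps)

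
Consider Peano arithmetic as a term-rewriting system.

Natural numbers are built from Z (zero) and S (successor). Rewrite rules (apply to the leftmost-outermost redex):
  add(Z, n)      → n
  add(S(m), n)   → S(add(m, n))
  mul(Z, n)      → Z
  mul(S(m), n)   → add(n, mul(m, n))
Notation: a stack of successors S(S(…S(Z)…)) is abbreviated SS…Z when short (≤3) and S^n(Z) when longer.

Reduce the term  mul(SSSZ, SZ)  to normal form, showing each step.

Answer: normal form = SSSZ  (in 10 steps)

Working:
  start: mul(SSSZ, SZ)
  →1  add(SZ, mul(SSZ, SZ))
  →2  S(add(Z, mul(SSZ, SZ)))
  →3  S(mul(SSZ, SZ))
  →4  S(add(SZ, mul(SZ, SZ)))
  →5  S(S(add(Z, mul(SZ, SZ))))
  →6  S(S(mul(SZ, SZ)))
  →7  S(S(add(SZ, mul(Z, SZ))))
  →8  S(S(S(add(Z, mul(Z, SZ)))))
  →9  S(S(S(mul(Z, SZ))))
  →10  SSSZ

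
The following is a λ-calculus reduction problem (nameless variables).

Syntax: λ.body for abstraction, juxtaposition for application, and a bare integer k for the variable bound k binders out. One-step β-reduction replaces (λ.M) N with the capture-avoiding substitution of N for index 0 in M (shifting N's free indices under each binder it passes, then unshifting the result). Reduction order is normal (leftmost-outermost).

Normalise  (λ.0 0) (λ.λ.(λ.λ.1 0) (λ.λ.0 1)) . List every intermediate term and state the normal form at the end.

  start: (λ.0 0) (λ.λ.(λ.λ.1 0) (λ.λ.0 1))
  →1  (λ.λ.(λ.λ.1 0) (λ.λ.0 1)) (λ.λ.(λ.λ.1 0) (λ.λ.0 1))
  →2  λ.(λ.λ.1 0) (λ.λ.0 1)
  →3  λ.λ.(λ.λ.0 1) 0
  →4  λ.λ.λ.0 1

Answer: normal form = λ.λ.λ.0 1  (in 4 steps)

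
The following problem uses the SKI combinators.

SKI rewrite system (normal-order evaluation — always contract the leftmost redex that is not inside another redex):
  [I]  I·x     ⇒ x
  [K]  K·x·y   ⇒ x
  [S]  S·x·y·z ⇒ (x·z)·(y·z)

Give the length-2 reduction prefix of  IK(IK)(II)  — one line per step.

Answer: after 2 steps: IK

Derivation:
  start: IK(IK)(II)
  step 1: K(IK)(II)
  step 2: IK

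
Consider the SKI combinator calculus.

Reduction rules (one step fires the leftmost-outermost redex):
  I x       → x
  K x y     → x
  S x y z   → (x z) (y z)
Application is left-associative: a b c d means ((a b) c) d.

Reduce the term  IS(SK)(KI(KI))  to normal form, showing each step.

  start: IS(SK)(KI(KI))
  →1  S(SK)(KI(KI))
  →2  S(SK)I

Answer: normal form = S(SK)I  (in 2 steps)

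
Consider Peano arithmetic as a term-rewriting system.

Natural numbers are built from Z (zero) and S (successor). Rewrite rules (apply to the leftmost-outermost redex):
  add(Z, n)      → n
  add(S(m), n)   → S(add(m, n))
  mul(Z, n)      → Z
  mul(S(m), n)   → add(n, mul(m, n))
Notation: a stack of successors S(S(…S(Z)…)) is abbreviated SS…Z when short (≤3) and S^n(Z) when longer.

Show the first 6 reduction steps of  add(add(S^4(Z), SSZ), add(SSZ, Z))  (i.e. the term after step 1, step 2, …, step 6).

  start: add(add(S^4(Z), SSZ), add(SSZ, Z))
  →1  add(S(add(SSSZ, SSZ)), add(SSZ, Z))
  →2  S(add(add(SSSZ, SSZ), add(SSZ, Z)))
  →3  S(add(S(add(SSZ, SSZ)), add(SSZ, Z)))
  →4  S(S(add(add(SSZ, SSZ), add(SSZ, Z))))
  →5  S(S(add(S(add(SZ, SSZ)), add(SSZ, Z))))
  →6  S(S(S(add(add(SZ, SSZ), add(SSZ, Z)))))

Answer: after 6 steps: S(S(S(add(add(SZ, SSZ), add(SSZ, Z)))))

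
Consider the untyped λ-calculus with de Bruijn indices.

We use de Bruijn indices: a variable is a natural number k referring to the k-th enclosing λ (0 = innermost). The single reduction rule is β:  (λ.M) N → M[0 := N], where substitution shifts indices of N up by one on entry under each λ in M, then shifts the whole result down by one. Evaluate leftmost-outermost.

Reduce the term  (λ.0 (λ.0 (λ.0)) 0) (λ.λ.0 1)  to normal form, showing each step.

  start: (λ.0 (λ.0 (λ.0)) 0) (λ.λ.0 1)
  →1  (λ.λ.0 1) (λ.0 (λ.0)) (λ.λ.0 1)
  →2  (λ.0 (λ.0 (λ.0))) (λ.λ.0 1)
  →3  (λ.λ.0 1) (λ.0 (λ.0))
  →4  λ.0 (λ.0 (λ.0))

Answer: normal form = λ.0 (λ.0 (λ.0))  (in 4 steps)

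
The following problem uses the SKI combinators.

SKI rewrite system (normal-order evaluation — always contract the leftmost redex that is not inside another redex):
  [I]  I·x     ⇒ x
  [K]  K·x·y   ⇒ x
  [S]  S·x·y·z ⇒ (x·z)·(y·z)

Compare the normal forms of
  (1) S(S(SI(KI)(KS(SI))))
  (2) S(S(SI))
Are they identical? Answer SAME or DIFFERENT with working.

Answer: SAME — A ⇓ S(S(SI)), B ⇓ S(S(SI))

Derivation:
Term A:
  start: S(S(SI(KI)(KS(SI))))
  [1] S(S(I(KS(SI))(KI(KS(SI)))))
  [2] S(S(KS(SI)(KI(KS(SI)))))
  [3] S(S(S(KI(KS(SI)))))
  [4] S(S(SI))

Term B:
  start: S(S(SI))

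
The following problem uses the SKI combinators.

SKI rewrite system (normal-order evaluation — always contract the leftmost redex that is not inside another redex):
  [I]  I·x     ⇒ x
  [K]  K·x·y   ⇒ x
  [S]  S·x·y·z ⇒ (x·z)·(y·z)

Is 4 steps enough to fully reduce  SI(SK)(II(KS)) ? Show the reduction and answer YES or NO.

  start: SI(SK)(II(KS))
  →1  I(II(KS))(SK(II(KS)))
  →2  II(KS)(SK(II(KS)))
  →3  I(KS)(SK(II(KS)))
  →4  KS(SK(II(KS)))

Answer: NO — after 4 steps the term is KS(SK(II(KS))), not yet normal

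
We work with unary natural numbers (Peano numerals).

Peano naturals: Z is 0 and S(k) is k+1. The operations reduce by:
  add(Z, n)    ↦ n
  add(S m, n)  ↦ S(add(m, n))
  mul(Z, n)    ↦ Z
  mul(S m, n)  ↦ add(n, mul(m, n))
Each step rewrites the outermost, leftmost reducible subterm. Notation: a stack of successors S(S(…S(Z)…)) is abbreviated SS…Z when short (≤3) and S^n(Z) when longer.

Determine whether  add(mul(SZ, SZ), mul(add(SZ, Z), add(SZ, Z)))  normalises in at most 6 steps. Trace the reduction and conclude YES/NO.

  start: add(mul(SZ, SZ), mul(add(SZ, Z), add(SZ, Z)))
  [1] add(add(SZ, mul(Z, SZ)), mul(add(SZ, Z), add(SZ, Z)))
  [2] add(S(add(Z, mul(Z, SZ))), mul(add(SZ, Z), add(SZ, Z)))
  [3] S(add(add(Z, mul(Z, SZ)), mul(add(SZ, Z), add(SZ, Z))))
  [4] S(add(mul(Z, SZ), mul(add(SZ, Z), add(SZ, Z))))
  [5] S(add(Z, mul(add(SZ, Z), add(SZ, Z))))
  [6] S(mul(add(SZ, Z), add(SZ, Z)))

Answer: NO — after 6 steps the term is S(mul(add(SZ, Z), add(SZ, Z))), not yet normal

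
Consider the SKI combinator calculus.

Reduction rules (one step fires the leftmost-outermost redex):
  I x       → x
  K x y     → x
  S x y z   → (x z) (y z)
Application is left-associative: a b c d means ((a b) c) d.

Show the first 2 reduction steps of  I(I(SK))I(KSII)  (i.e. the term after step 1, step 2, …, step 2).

  start: I(I(SK))I(KSII)
  step 1: I(SK)I(KSII)
  step 2: SKI(KSII)

Answer: after 2 steps: SKI(KSII)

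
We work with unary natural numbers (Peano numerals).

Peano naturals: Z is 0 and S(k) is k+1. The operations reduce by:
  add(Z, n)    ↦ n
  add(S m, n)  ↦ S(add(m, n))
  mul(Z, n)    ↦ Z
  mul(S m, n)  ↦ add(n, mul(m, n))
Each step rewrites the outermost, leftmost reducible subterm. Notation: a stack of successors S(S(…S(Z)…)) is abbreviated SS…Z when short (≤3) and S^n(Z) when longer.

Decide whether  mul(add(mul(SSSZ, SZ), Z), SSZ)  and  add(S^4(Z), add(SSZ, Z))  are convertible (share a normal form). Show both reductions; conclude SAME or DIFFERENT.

Term A:
  start: mul(add(mul(SSSZ, SZ), Z), SSZ)
  step 1: mul(add(add(SZ, mul(SSZ, SZ)), Z), SSZ)
  step 2: mul(add(S(add(Z, mul(SSZ, SZ))), Z), SSZ)
  step 3: mul(S(add(add(Z, mul(SSZ, SZ)), Z)), SSZ)
  step 4: add(SSZ, mul(add(add(Z, mul(SSZ, SZ)), Z), SSZ))
  step 5: S(add(SZ, mul(add(add(Z, mul(SSZ, SZ)), Z), SSZ)))
  step 6: S(S(add(Z, mul(add(add(Z, mul(SSZ, SZ)), Z), SSZ))))
  step 7: S(S(mul(add(add(Z, mul(SSZ, SZ)), Z), SSZ)))
  step 8: S(S(mul(add(mul(SSZ, SZ), Z), SSZ)))
  step 9: S(S(mul(add(add(SZ, mul(SZ, SZ)), Z), SSZ)))
  step 10: S(S(mul(add(S(add(Z, mul(SZ, SZ))), Z), SSZ)))
  step 11: S(S(mul(S(add(add(Z, mul(SZ, SZ)), Z)), SSZ)))
  step 12: S(S(add(SSZ, mul(add(add(Z, mul(SZ, SZ)), Z), SSZ))))
  step 13: S(S(S(add(SZ, mul(add(add(Z, mul(SZ, SZ)), Z), SSZ)))))
  step 14: S(S(S(S(add(Z, mul(add(add(Z, mul(SZ, SZ)), Z), SSZ))))))
  step 15: S(S(S(S(mul(add(add(Z, mul(SZ, SZ)), Z), SSZ)))))
  step 16: S(S(S(S(mul(add(mul(SZ, SZ), Z), SSZ)))))
  step 17: S(S(S(S(mul(add(add(SZ, mul(Z, SZ)), Z), SSZ)))))
  step 18: S(S(S(S(mul(add(S(add(Z, mul(Z, SZ))), Z), SSZ)))))
  step 19: S(S(S(S(mul(S(add(add(Z, mul(Z, SZ)), Z)), SSZ)))))
  step 20: S(S(S(S(add(SSZ, mul(add(add(Z, mul(Z, SZ)), Z), SSZ))))))
  step 21: S(S(S(S(S(add(SZ, mul(add(add(Z, mul(Z, SZ)), Z), SSZ)))))))
  step 22: S(S(S(S(S(S(add(Z, mul(add(add(Z, mul(Z, SZ)), Z), SSZ))))))))
  step 23: S(S(S(S(S(S(mul(add(add(Z, mul(Z, SZ)), Z), SSZ)))))))
  step 24: S(S(S(S(S(S(mul(add(mul(Z, SZ), Z), SSZ)))))))
  step 25: S(S(S(S(S(S(mul(add(Z, Z), SSZ)))))))
  step 26: S(S(S(S(S(S(mul(Z, SSZ)))))))
  step 27: S^6(Z)

Term B:
  start: add(S^4(Z), add(SSZ, Z))
  step 1: S(add(SSSZ, add(SSZ, Z)))
  step 2: S(S(add(SSZ, add(SSZ, Z))))
  step 3: S(S(S(add(SZ, add(SSZ, Z)))))
  step 4: S(S(S(S(add(Z, add(SSZ, Z))))))
  step 5: S(S(S(S(add(SSZ, Z)))))
  step 6: S(S(S(S(S(add(SZ, Z))))))
  step 7: S(S(S(S(S(S(add(Z, Z)))))))
  step 8: S^6(Z)

Answer: SAME — A ⇓ S^6(Z), B ⇓ S^6(Z)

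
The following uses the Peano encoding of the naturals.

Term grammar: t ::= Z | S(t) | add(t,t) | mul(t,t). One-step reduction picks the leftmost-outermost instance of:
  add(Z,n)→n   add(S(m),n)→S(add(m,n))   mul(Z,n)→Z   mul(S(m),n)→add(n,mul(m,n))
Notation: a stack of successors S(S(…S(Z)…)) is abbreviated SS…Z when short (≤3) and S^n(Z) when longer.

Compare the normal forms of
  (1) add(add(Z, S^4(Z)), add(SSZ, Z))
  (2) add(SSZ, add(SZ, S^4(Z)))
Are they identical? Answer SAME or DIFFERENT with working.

Term A:
  start: add(add(Z, S^4(Z)), add(SSZ, Z))
  step 1: add(S^4(Z), add(SSZ, Z))
  step 2: S(add(SSSZ, add(SSZ, Z)))
  step 3: S(S(add(SSZ, add(SSZ, Z))))
  step 4: S(S(S(add(SZ, add(SSZ, Z)))))
  step 5: S(S(S(S(add(Z, add(SSZ, Z))))))
  step 6: S(S(S(S(add(SSZ, Z)))))
  step 7: S(S(S(S(S(add(SZ, Z))))))
  step 8: S(S(S(S(S(S(add(Z, Z)))))))
  step 9: S^6(Z)

Term B:
  start: add(SSZ, add(SZ, S^4(Z)))
  step 1: S(add(SZ, add(SZ, S^4(Z))))
  step 2: S(S(add(Z, add(SZ, S^4(Z)))))
  step 3: S(S(add(SZ, S^4(Z))))
  step 4: S(S(S(add(Z, S^4(Z)))))
  step 5: S^7(Z)

Answer: DIFFERENT — A ⇓ S^6(Z), B ⇓ S^7(Z)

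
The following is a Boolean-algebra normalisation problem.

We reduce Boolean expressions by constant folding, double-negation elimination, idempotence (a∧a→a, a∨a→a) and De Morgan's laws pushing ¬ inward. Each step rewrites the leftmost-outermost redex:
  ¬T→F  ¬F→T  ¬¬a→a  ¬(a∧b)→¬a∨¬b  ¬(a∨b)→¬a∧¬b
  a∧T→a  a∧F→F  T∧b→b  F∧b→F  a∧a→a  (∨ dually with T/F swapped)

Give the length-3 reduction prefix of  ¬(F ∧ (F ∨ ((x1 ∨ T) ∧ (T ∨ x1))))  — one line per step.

  start: ¬(F ∧ (F ∨ ((x1 ∨ T) ∧ (T ∨ x1))))
  →1  ¬F ∨ ¬(F ∨ ((x1 ∨ T) ∧ (T ∨ x1)))
  →2  T ∨ ¬(F ∨ ((x1 ∨ T) ∧ (T ∨ x1)))
  →3  T

Answer: after 3 steps: T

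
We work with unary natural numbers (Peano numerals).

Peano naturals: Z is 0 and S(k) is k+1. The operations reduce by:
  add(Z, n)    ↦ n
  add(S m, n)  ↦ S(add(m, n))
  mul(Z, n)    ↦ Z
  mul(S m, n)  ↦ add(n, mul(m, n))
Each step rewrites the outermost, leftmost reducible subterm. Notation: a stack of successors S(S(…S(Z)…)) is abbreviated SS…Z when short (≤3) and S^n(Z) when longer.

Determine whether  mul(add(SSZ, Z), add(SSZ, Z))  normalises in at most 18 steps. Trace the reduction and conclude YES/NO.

  start: mul(add(SSZ, Z), add(SSZ, Z))
  →1  mul(S(add(SZ, Z)), add(SSZ, Z))
  →2  add(add(SSZ, Z), mul(add(SZ, Z), add(SSZ, Z)))
  →3  add(S(add(SZ, Z)), mul(add(SZ, Z), add(SSZ, Z)))
  →4  S(add(add(SZ, Z), mul(add(SZ, Z), add(SSZ, Z))))
  →5  S(add(S(add(Z, Z)), mul(add(SZ, Z), add(SSZ, Z))))
  →6  S(S(add(add(Z, Z), mul(add(SZ, Z), add(SSZ, Z)))))
  →7  S(S(add(Z, mul(add(SZ, Z), add(SSZ, Z)))))
  →8  S(S(mul(add(SZ, Z), add(SSZ, Z))))
  →9  S(S(mul(S(add(Z, Z)), add(SSZ, Z))))
  →10  S(S(add(add(SSZ, Z), mul(add(Z, Z), add(SSZ, Z)))))
  →11  S(S(add(S(add(SZ, Z)), mul(add(Z, Z), add(SSZ, Z)))))
  →12  S(S(S(add(add(SZ, Z), mul(add(Z, Z), add(SSZ, Z))))))
  →13  S(S(S(add(S(add(Z, Z)), mul(add(Z, Z), add(SSZ, Z))))))
  →14  S(S(S(S(add(add(Z, Z), mul(add(Z, Z), add(SSZ, Z)))))))
  →15  S(S(S(S(add(Z, mul(add(Z, Z), add(SSZ, Z)))))))
  →16  S(S(S(S(mul(add(Z, Z), add(SSZ, Z))))))
  →17  S(S(S(S(mul(Z, add(SSZ, Z))))))
  →18  S^4(Z)

Answer: YES — reaches normal form S^4(Z) in 18 ≤ 18 steps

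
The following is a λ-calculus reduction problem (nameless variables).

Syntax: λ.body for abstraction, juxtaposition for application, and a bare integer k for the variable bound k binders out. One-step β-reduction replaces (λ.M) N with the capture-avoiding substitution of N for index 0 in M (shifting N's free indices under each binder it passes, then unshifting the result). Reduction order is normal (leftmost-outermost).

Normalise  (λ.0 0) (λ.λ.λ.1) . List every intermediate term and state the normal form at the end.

Answer: normal form = λ.λ.1  (in 2 steps)

Derivation:
  start: (λ.0 0) (λ.λ.λ.1)
  [1] (λ.λ.λ.1) (λ.λ.λ.1)
  [2] λ.λ.1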